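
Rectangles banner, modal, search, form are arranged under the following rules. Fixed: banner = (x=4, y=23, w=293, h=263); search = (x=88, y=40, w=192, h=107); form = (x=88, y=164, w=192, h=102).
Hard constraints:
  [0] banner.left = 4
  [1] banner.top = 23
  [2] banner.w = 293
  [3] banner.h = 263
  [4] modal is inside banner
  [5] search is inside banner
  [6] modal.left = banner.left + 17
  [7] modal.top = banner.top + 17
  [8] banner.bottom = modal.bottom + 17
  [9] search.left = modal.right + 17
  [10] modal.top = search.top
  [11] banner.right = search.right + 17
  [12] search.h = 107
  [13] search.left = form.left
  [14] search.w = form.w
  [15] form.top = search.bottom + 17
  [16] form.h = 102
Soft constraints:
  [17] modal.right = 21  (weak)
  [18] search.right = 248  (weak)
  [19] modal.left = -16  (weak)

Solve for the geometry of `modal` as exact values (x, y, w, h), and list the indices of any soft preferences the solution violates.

1. modal.x = 21  [modal.left = banner.left + 17]
2. modal.y = 40  [modal.top = banner.top + 17]
3. modal.h = 229  [banner.bottom = modal.bottom + 17]
4. modal.w = 50  [search.left = modal.right + 17]

modal = (x=21, y=40, w=50, h=229)
violated soft preferences: 17, 18, 19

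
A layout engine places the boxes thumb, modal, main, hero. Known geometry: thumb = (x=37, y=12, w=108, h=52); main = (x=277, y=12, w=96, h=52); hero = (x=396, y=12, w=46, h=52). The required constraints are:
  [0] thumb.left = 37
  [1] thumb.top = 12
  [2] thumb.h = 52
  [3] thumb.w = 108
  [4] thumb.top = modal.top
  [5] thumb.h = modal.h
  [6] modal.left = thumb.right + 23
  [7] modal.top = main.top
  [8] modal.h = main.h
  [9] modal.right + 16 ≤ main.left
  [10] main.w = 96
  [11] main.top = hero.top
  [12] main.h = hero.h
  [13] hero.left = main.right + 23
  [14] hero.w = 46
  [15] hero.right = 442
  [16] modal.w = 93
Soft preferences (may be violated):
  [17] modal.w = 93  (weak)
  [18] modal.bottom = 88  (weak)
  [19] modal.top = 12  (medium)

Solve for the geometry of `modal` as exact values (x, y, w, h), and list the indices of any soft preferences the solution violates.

modal = (x=168, y=12, w=93, h=52)
violated soft preferences: 18

1. modal.y = 12  [thumb.top = modal.top]
2. modal.h = 52  [thumb.h = modal.h]
3. modal.x = 168  [modal.left = thumb.right + 23]
4. modal.w = 93  [modal.w = 93]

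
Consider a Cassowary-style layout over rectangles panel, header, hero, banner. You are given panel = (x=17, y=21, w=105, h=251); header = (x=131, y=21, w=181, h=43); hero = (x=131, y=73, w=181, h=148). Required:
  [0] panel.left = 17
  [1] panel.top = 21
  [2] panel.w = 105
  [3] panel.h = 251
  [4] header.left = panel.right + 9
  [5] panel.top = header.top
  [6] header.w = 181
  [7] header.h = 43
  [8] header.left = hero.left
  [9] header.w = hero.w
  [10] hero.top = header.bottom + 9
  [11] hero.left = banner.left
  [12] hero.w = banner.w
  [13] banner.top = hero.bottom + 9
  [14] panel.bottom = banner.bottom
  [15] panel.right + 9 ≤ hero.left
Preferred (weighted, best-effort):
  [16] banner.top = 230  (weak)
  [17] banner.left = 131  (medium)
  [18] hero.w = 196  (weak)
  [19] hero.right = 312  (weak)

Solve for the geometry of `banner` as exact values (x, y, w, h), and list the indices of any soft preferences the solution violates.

1. banner.x = 131  [hero.left = banner.left]
2. banner.w = 181  [hero.w = banner.w]
3. banner.y = 230  [banner.top = hero.bottom + 9]
4. banner.h = 42  [panel.bottom = banner.bottom]

banner = (x=131, y=230, w=181, h=42)
violated soft preferences: 18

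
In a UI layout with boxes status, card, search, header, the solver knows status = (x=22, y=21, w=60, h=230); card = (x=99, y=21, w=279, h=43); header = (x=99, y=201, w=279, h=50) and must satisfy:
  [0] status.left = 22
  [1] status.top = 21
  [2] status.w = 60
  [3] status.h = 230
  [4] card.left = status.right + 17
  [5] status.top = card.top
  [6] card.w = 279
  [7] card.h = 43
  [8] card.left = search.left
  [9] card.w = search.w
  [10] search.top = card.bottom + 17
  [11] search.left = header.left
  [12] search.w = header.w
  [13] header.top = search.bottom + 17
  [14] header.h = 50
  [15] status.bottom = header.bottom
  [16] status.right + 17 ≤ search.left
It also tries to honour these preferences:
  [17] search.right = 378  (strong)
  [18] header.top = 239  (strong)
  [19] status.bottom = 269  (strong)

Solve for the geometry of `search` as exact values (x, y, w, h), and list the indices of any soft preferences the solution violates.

1. search.x = 99  [card.left = search.left]
2. search.w = 279  [card.w = search.w]
3. search.y = 81  [search.top = card.bottom + 17]
4. search.h = 103  [header.top = search.bottom + 17]

search = (x=99, y=81, w=279, h=103)
violated soft preferences: 18, 19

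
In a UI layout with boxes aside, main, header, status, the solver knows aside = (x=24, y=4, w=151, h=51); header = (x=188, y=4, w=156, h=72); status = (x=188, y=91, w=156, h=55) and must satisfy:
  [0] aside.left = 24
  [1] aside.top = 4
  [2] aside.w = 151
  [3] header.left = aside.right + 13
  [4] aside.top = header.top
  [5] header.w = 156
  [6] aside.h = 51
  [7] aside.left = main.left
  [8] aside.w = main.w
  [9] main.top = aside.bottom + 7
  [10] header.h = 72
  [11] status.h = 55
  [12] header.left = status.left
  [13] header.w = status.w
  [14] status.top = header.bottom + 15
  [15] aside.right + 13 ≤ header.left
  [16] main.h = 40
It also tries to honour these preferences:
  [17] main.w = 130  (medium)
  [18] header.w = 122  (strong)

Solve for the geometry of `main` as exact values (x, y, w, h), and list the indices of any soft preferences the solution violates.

main = (x=24, y=62, w=151, h=40)
violated soft preferences: 17, 18

1. main.x = 24  [aside.left = main.left]
2. main.w = 151  [aside.w = main.w]
3. main.y = 62  [main.top = aside.bottom + 7]
4. main.h = 40  [main.h = 40]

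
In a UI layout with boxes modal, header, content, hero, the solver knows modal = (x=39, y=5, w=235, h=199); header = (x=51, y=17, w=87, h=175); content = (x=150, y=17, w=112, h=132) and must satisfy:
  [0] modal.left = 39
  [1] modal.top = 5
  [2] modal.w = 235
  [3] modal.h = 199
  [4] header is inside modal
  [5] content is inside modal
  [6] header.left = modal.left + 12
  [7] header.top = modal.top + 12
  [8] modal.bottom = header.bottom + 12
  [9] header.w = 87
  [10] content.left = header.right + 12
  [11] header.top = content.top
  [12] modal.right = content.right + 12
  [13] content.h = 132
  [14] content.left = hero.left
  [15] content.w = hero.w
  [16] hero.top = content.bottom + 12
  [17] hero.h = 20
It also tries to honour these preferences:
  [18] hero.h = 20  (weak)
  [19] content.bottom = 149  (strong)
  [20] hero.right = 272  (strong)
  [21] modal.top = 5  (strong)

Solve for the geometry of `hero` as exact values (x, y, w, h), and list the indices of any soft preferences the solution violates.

1. hero.x = 150  [content.left = hero.left]
2. hero.w = 112  [content.w = hero.w]
3. hero.y = 161  [hero.top = content.bottom + 12]
4. hero.h = 20  [hero.h = 20]

hero = (x=150, y=161, w=112, h=20)
violated soft preferences: 20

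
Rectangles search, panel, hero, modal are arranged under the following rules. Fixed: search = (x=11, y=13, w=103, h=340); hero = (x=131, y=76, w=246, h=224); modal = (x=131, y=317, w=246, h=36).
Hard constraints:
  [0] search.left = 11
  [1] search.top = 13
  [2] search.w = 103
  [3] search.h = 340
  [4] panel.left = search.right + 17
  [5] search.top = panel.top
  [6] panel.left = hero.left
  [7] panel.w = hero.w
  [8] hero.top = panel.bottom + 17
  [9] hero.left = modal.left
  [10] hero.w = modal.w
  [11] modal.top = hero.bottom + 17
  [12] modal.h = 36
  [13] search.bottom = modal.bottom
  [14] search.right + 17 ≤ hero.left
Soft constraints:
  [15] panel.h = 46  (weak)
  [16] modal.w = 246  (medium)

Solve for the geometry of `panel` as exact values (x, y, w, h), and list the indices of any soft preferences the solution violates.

1. panel.x = 131  [panel.left = search.right + 17]
2. panel.y = 13  [search.top = panel.top]
3. panel.w = 246  [panel.w = hero.w]
4. panel.h = 46  [hero.top = panel.bottom + 17]

panel = (x=131, y=13, w=246, h=46)
violated soft preferences: none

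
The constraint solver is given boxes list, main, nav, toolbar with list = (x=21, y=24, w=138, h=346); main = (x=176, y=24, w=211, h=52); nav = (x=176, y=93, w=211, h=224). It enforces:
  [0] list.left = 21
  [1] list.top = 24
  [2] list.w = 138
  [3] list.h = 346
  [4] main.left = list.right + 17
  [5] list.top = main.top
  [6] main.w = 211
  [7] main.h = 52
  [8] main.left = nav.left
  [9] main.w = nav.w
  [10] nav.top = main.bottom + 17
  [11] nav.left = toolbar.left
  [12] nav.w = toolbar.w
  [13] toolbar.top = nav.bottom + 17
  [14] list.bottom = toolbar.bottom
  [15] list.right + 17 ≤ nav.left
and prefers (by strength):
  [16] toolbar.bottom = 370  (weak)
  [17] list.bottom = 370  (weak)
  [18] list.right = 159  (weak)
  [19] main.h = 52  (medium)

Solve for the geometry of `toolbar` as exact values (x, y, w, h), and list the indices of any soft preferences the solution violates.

toolbar = (x=176, y=334, w=211, h=36)
violated soft preferences: none

1. toolbar.x = 176  [nav.left = toolbar.left]
2. toolbar.w = 211  [nav.w = toolbar.w]
3. toolbar.y = 334  [toolbar.top = nav.bottom + 17]
4. toolbar.h = 36  [list.bottom = toolbar.bottom]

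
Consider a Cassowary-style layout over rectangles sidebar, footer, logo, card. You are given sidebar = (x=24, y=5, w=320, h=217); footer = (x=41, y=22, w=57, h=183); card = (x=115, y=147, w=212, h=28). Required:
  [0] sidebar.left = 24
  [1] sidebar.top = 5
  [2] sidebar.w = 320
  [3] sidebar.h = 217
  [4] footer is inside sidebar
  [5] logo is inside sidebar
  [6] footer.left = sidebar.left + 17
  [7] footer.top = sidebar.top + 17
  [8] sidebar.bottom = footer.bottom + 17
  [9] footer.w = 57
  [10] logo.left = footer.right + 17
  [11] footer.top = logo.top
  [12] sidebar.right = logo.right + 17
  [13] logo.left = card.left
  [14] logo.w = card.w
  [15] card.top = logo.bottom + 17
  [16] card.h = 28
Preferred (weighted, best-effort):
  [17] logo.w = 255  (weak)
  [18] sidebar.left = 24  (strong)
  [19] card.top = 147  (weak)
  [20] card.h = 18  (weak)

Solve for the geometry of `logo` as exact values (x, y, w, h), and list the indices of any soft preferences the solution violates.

logo = (x=115, y=22, w=212, h=108)
violated soft preferences: 17, 20

1. logo.x = 115  [logo.left = footer.right + 17]
2. logo.y = 22  [footer.top = logo.top]
3. logo.w = 212  [sidebar.right = logo.right + 17]
4. logo.h = 108  [card.top = logo.bottom + 17]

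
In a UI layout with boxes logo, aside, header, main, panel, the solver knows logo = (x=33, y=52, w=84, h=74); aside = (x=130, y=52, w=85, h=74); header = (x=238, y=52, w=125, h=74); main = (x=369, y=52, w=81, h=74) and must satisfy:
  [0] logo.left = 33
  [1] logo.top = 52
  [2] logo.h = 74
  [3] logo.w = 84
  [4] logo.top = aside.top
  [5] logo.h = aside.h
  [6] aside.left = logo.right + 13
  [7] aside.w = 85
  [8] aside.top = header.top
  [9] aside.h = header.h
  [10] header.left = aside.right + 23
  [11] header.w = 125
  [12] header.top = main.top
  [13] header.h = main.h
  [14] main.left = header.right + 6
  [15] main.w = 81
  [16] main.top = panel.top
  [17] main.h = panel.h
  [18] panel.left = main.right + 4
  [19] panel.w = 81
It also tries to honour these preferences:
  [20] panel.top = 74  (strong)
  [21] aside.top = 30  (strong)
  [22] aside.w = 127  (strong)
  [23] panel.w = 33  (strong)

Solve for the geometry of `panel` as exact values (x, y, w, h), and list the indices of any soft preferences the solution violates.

panel = (x=454, y=52, w=81, h=74)
violated soft preferences: 20, 21, 22, 23

1. panel.y = 52  [main.top = panel.top]
2. panel.h = 74  [main.h = panel.h]
3. panel.x = 454  [panel.left = main.right + 4]
4. panel.w = 81  [panel.w = 81]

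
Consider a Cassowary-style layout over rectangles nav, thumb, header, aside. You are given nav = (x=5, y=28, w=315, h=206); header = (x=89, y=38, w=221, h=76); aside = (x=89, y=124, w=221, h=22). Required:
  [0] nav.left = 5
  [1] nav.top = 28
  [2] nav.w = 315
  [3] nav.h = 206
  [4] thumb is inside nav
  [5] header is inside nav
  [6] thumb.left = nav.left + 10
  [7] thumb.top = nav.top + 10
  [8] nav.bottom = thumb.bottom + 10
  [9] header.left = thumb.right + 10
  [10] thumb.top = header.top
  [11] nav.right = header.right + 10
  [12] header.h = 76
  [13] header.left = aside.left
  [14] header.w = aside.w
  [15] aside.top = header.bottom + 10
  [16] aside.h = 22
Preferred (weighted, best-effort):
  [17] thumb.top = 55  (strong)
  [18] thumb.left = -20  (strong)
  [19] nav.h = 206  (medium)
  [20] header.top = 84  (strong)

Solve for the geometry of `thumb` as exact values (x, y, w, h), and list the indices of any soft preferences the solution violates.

1. thumb.x = 15  [thumb.left = nav.left + 10]
2. thumb.y = 38  [thumb.top = nav.top + 10]
3. thumb.h = 186  [nav.bottom = thumb.bottom + 10]
4. thumb.w = 64  [header.left = thumb.right + 10]

thumb = (x=15, y=38, w=64, h=186)
violated soft preferences: 17, 18, 20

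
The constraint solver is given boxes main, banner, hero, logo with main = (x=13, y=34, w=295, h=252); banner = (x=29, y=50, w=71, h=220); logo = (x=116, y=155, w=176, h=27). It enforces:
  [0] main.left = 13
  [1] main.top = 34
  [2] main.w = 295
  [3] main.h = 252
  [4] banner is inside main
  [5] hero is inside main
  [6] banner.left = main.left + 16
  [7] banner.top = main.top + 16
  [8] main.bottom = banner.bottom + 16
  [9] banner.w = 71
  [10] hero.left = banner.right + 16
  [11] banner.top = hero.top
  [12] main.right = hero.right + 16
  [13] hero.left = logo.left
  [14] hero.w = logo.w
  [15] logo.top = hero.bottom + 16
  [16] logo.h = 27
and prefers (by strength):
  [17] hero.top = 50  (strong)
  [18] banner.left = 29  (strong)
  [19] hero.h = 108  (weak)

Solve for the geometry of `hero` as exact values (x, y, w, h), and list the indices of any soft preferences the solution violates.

hero = (x=116, y=50, w=176, h=89)
violated soft preferences: 19

1. hero.x = 116  [hero.left = banner.right + 16]
2. hero.y = 50  [banner.top = hero.top]
3. hero.w = 176  [main.right = hero.right + 16]
4. hero.h = 89  [logo.top = hero.bottom + 16]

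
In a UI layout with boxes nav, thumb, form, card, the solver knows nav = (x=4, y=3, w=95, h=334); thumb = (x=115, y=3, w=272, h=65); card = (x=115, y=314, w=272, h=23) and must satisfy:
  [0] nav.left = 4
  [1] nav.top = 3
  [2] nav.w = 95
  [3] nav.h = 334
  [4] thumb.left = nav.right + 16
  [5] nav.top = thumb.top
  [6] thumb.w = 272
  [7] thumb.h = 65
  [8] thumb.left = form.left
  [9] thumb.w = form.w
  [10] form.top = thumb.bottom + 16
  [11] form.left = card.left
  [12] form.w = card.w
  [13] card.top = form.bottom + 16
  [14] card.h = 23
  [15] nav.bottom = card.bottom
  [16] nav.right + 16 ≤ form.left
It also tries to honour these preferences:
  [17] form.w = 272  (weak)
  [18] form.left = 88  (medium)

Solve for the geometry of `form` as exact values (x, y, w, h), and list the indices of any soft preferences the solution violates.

form = (x=115, y=84, w=272, h=214)
violated soft preferences: 18

1. form.x = 115  [thumb.left = form.left]
2. form.w = 272  [thumb.w = form.w]
3. form.y = 84  [form.top = thumb.bottom + 16]
4. form.h = 214  [card.top = form.bottom + 16]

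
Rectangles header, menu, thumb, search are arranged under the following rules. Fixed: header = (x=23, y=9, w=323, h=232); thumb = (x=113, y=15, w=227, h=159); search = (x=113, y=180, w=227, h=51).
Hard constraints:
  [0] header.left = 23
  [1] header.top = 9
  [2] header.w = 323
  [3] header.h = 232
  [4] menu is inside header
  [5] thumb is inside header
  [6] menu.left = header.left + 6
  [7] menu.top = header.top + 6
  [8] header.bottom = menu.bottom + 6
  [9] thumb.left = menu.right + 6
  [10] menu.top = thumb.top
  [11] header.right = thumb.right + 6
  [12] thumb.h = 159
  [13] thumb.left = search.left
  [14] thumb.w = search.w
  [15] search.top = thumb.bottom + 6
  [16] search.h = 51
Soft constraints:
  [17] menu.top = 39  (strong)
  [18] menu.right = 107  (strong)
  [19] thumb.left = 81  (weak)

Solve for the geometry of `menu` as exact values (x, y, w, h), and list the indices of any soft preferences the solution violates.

1. menu.x = 29  [menu.left = header.left + 6]
2. menu.y = 15  [menu.top = header.top + 6]
3. menu.h = 220  [header.bottom = menu.bottom + 6]
4. menu.w = 78  [thumb.left = menu.right + 6]

menu = (x=29, y=15, w=78, h=220)
violated soft preferences: 17, 19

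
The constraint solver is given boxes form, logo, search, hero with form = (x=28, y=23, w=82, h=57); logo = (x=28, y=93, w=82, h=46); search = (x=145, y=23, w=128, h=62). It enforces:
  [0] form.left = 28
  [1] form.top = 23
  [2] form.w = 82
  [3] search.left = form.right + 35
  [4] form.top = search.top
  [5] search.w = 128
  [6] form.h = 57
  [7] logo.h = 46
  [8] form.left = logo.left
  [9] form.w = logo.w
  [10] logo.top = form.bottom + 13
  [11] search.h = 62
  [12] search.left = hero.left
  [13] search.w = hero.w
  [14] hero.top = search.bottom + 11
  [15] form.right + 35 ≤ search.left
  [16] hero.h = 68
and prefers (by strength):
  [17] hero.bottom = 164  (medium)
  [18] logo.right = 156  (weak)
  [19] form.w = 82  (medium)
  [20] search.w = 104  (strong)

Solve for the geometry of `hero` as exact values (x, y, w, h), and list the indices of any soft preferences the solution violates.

hero = (x=145, y=96, w=128, h=68)
violated soft preferences: 18, 20

1. hero.x = 145  [search.left = hero.left]
2. hero.w = 128  [search.w = hero.w]
3. hero.y = 96  [hero.top = search.bottom + 11]
4. hero.h = 68  [hero.h = 68]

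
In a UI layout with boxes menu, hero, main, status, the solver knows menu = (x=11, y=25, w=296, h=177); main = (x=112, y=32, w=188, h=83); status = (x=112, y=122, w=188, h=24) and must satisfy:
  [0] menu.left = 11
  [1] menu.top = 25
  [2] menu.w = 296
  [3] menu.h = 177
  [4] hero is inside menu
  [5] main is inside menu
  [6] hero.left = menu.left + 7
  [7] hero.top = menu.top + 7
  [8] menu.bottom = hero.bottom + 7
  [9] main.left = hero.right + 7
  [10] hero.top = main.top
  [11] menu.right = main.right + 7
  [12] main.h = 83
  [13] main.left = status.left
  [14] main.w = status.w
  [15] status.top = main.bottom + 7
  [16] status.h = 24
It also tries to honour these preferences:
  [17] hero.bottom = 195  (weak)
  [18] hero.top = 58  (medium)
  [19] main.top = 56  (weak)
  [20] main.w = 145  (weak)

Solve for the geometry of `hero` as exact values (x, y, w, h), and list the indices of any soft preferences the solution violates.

hero = (x=18, y=32, w=87, h=163)
violated soft preferences: 18, 19, 20

1. hero.x = 18  [hero.left = menu.left + 7]
2. hero.y = 32  [hero.top = menu.top + 7]
3. hero.h = 163  [menu.bottom = hero.bottom + 7]
4. hero.w = 87  [main.left = hero.right + 7]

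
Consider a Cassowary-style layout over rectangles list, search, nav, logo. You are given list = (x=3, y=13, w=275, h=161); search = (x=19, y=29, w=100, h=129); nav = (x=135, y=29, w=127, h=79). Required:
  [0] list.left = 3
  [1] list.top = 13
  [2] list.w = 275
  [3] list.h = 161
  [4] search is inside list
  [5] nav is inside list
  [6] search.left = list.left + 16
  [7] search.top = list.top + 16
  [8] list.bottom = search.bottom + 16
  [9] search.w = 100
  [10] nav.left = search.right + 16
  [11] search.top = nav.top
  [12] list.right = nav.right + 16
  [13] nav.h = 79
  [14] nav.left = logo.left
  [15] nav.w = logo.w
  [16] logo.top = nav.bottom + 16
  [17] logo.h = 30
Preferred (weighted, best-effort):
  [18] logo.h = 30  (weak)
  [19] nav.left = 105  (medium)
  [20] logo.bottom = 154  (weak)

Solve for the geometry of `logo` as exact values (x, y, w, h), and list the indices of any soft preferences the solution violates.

logo = (x=135, y=124, w=127, h=30)
violated soft preferences: 19

1. logo.x = 135  [nav.left = logo.left]
2. logo.w = 127  [nav.w = logo.w]
3. logo.y = 124  [logo.top = nav.bottom + 16]
4. logo.h = 30  [logo.h = 30]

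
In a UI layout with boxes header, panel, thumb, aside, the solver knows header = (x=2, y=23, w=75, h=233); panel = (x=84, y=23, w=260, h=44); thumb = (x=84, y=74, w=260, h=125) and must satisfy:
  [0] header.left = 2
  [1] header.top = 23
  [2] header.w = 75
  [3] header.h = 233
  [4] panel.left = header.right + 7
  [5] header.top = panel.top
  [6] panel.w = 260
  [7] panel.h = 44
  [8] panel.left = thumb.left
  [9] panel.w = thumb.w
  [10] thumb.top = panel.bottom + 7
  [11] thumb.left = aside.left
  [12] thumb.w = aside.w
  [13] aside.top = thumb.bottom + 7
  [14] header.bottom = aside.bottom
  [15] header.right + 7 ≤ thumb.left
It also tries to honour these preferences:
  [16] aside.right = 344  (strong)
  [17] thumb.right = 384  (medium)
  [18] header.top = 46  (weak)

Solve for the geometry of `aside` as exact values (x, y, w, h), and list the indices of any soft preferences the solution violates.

1. aside.x = 84  [thumb.left = aside.left]
2. aside.w = 260  [thumb.w = aside.w]
3. aside.y = 206  [aside.top = thumb.bottom + 7]
4. aside.h = 50  [header.bottom = aside.bottom]

aside = (x=84, y=206, w=260, h=50)
violated soft preferences: 17, 18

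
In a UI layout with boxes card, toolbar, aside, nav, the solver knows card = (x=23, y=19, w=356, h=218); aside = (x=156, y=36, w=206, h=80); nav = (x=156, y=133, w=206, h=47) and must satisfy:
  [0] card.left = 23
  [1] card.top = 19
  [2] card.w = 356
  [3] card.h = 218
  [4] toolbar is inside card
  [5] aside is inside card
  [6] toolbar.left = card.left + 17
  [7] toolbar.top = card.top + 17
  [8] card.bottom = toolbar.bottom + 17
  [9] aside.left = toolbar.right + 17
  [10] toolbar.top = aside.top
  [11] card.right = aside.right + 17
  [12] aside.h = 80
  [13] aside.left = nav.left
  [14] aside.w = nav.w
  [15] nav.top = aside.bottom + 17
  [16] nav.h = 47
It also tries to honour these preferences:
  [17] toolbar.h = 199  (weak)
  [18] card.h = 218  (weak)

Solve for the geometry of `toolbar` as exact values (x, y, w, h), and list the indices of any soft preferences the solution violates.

toolbar = (x=40, y=36, w=99, h=184)
violated soft preferences: 17

1. toolbar.x = 40  [toolbar.left = card.left + 17]
2. toolbar.y = 36  [toolbar.top = card.top + 17]
3. toolbar.h = 184  [card.bottom = toolbar.bottom + 17]
4. toolbar.w = 99  [aside.left = toolbar.right + 17]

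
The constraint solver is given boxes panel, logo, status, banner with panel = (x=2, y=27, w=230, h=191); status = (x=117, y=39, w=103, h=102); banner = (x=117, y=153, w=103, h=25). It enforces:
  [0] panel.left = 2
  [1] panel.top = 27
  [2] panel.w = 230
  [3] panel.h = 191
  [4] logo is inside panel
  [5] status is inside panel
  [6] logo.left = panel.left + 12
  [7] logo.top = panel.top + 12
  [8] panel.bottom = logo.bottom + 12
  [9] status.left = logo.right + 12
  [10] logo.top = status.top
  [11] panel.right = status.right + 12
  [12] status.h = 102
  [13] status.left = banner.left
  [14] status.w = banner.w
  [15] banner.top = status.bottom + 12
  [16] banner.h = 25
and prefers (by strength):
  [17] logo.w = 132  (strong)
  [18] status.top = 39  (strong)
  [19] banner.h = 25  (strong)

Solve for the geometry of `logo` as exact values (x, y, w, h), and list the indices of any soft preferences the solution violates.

logo = (x=14, y=39, w=91, h=167)
violated soft preferences: 17

1. logo.x = 14  [logo.left = panel.left + 12]
2. logo.y = 39  [logo.top = panel.top + 12]
3. logo.h = 167  [panel.bottom = logo.bottom + 12]
4. logo.w = 91  [status.left = logo.right + 12]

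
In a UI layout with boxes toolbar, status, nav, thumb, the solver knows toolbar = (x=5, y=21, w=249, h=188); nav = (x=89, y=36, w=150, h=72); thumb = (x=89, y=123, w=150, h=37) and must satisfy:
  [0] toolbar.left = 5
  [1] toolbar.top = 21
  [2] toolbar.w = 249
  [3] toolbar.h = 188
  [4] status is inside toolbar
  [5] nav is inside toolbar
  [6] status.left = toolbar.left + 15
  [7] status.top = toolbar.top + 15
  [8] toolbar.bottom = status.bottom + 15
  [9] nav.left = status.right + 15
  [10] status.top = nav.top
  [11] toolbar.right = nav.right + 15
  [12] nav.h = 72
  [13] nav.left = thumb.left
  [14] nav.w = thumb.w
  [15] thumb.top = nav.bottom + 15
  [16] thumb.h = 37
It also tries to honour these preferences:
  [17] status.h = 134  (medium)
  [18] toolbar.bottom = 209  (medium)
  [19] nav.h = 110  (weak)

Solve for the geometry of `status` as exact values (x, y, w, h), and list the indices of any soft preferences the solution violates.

1. status.x = 20  [status.left = toolbar.left + 15]
2. status.y = 36  [status.top = toolbar.top + 15]
3. status.h = 158  [toolbar.bottom = status.bottom + 15]
4. status.w = 54  [nav.left = status.right + 15]

status = (x=20, y=36, w=54, h=158)
violated soft preferences: 17, 19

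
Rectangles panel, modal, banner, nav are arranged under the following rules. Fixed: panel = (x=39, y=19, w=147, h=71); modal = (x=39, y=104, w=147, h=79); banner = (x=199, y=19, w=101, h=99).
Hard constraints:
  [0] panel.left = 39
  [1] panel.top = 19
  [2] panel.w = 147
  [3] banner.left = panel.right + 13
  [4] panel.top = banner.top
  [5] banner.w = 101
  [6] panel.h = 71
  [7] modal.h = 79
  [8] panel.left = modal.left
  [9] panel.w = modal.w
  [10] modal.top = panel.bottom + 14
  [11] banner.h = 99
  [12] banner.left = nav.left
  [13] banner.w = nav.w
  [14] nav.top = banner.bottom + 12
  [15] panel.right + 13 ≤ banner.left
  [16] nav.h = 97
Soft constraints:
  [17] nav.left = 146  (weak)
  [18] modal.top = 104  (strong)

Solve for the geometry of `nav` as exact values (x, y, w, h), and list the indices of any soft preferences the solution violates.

nav = (x=199, y=130, w=101, h=97)
violated soft preferences: 17

1. nav.x = 199  [banner.left = nav.left]
2. nav.w = 101  [banner.w = nav.w]
3. nav.y = 130  [nav.top = banner.bottom + 12]
4. nav.h = 97  [nav.h = 97]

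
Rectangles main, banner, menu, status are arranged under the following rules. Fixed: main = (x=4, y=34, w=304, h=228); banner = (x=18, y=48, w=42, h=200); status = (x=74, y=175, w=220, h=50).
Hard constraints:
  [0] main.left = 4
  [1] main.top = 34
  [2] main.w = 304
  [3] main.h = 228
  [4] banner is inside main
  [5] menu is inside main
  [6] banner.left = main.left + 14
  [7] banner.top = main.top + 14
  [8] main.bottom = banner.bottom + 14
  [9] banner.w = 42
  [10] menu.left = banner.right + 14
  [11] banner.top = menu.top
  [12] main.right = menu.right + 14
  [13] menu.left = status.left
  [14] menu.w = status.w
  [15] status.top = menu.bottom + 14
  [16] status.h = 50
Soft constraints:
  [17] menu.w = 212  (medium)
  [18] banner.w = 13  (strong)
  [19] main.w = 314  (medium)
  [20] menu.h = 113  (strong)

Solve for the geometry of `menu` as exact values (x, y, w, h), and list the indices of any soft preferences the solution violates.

menu = (x=74, y=48, w=220, h=113)
violated soft preferences: 17, 18, 19

1. menu.x = 74  [menu.left = banner.right + 14]
2. menu.y = 48  [banner.top = menu.top]
3. menu.w = 220  [main.right = menu.right + 14]
4. menu.h = 113  [status.top = menu.bottom + 14]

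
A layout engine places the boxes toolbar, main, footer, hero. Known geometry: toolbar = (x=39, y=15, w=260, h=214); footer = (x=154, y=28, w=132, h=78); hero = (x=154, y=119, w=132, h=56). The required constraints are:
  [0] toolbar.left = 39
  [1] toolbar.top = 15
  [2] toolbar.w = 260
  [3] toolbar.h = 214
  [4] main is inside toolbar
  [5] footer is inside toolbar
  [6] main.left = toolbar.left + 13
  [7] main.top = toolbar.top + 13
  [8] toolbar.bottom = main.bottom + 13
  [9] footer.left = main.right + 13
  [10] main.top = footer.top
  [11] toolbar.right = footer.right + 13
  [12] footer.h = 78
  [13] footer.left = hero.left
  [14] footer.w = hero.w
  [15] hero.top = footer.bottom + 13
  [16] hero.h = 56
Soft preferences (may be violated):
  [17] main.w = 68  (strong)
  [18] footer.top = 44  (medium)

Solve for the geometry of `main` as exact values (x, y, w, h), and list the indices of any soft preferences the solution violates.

1. main.x = 52  [main.left = toolbar.left + 13]
2. main.y = 28  [main.top = toolbar.top + 13]
3. main.h = 188  [toolbar.bottom = main.bottom + 13]
4. main.w = 89  [footer.left = main.right + 13]

main = (x=52, y=28, w=89, h=188)
violated soft preferences: 17, 18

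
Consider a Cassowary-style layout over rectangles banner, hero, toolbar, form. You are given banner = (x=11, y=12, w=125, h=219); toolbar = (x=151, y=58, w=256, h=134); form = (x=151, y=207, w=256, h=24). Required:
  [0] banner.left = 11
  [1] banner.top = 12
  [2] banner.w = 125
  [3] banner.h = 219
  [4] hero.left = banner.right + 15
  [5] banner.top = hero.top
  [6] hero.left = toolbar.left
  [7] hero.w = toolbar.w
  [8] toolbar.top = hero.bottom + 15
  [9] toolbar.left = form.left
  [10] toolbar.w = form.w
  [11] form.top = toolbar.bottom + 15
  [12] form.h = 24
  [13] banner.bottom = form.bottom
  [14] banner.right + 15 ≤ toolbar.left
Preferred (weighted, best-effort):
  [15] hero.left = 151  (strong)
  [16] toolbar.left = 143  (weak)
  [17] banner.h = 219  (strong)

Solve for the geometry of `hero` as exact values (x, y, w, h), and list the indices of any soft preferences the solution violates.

hero = (x=151, y=12, w=256, h=31)
violated soft preferences: 16

1. hero.x = 151  [hero.left = banner.right + 15]
2. hero.y = 12  [banner.top = hero.top]
3. hero.w = 256  [hero.w = toolbar.w]
4. hero.h = 31  [toolbar.top = hero.bottom + 15]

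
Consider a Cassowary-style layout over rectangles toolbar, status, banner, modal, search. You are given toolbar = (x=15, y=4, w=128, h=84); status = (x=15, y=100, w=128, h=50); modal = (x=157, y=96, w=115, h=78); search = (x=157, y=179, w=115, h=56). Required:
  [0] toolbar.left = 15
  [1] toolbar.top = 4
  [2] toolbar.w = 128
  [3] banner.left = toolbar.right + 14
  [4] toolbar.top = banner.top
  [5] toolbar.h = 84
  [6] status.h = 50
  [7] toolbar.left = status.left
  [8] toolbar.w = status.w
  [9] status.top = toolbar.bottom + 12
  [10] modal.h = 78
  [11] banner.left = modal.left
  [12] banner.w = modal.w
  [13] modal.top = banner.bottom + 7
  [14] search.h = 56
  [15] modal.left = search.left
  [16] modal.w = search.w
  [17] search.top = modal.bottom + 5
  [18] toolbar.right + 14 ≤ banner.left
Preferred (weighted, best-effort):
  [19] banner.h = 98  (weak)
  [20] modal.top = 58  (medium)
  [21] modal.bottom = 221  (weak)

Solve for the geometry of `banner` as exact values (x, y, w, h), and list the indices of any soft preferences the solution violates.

1. banner.x = 157  [banner.left = toolbar.right + 14]
2. banner.y = 4  [toolbar.top = banner.top]
3. banner.w = 115  [banner.w = modal.w]
4. banner.h = 85  [modal.top = banner.bottom + 7]

banner = (x=157, y=4, w=115, h=85)
violated soft preferences: 19, 20, 21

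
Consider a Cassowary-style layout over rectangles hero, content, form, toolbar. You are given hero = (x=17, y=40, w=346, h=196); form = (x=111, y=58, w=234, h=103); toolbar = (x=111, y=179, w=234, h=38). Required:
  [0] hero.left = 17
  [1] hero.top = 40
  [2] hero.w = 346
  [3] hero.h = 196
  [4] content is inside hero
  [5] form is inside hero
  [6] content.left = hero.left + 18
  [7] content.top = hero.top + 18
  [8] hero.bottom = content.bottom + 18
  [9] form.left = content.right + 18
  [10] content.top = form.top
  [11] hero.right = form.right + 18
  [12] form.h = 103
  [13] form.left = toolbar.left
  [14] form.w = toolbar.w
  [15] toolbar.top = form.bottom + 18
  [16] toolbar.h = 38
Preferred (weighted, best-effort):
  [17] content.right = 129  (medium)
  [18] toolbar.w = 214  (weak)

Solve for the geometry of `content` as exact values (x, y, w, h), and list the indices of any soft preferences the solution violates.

content = (x=35, y=58, w=58, h=160)
violated soft preferences: 17, 18

1. content.x = 35  [content.left = hero.left + 18]
2. content.y = 58  [content.top = hero.top + 18]
3. content.h = 160  [hero.bottom = content.bottom + 18]
4. content.w = 58  [form.left = content.right + 18]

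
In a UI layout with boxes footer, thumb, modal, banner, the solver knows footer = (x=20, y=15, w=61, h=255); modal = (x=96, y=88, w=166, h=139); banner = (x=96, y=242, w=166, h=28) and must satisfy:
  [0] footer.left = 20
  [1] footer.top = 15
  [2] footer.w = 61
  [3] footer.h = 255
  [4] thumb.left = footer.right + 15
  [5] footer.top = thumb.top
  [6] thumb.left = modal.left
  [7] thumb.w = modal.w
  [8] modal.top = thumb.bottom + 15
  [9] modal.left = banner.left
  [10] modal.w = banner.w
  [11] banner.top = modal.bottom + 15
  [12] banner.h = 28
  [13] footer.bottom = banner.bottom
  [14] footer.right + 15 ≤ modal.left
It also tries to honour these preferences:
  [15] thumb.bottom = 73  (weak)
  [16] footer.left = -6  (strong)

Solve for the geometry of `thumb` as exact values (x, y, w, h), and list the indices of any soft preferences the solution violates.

1. thumb.x = 96  [thumb.left = footer.right + 15]
2. thumb.y = 15  [footer.top = thumb.top]
3. thumb.w = 166  [thumb.w = modal.w]
4. thumb.h = 58  [modal.top = thumb.bottom + 15]

thumb = (x=96, y=15, w=166, h=58)
violated soft preferences: 16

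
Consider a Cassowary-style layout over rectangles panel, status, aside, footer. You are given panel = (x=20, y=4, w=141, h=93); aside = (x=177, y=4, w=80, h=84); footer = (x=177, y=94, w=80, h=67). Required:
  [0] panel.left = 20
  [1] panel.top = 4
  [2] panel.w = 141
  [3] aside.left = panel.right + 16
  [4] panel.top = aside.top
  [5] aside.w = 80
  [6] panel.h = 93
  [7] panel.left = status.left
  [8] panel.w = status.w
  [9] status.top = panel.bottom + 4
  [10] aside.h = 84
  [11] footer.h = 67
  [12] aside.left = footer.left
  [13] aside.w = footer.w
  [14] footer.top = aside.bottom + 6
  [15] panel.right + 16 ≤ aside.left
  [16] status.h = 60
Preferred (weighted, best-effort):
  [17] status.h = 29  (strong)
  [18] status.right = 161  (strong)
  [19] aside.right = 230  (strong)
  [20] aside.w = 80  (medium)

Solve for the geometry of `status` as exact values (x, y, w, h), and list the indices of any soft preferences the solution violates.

status = (x=20, y=101, w=141, h=60)
violated soft preferences: 17, 19

1. status.x = 20  [panel.left = status.left]
2. status.w = 141  [panel.w = status.w]
3. status.y = 101  [status.top = panel.bottom + 4]
4. status.h = 60  [status.h = 60]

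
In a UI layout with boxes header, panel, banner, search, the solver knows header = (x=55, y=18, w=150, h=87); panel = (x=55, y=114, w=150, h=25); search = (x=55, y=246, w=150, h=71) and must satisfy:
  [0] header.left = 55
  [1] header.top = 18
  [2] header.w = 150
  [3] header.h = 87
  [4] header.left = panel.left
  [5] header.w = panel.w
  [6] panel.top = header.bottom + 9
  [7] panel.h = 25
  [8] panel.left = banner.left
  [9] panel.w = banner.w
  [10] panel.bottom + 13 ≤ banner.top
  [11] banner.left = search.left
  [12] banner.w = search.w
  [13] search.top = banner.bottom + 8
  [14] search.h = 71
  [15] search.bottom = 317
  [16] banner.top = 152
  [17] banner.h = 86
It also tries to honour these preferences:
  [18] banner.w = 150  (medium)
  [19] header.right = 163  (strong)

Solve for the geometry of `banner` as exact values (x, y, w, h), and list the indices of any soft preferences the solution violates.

1. banner.x = 55  [panel.left = banner.left]
2. banner.w = 150  [panel.w = banner.w]
3. banner.y = 152  [banner.top = 152]
4. banner.h = 86  [banner.h = 86]

banner = (x=55, y=152, w=150, h=86)
violated soft preferences: 19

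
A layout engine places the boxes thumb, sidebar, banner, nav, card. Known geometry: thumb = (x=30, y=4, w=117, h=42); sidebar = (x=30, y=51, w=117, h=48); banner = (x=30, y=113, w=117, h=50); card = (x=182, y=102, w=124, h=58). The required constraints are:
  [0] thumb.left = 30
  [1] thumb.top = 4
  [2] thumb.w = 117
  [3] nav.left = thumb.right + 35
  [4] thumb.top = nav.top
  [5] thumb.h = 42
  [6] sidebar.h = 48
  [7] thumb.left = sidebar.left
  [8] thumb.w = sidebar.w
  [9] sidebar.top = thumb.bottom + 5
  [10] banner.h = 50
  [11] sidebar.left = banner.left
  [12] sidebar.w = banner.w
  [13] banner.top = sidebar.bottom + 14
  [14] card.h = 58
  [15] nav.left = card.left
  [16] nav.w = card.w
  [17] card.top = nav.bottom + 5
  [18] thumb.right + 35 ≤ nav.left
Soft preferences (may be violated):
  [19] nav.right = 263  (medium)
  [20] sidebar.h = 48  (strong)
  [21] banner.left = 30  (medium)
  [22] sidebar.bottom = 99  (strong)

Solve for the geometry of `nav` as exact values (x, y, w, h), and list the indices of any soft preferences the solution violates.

1. nav.x = 182  [nav.left = thumb.right + 35]
2. nav.y = 4  [thumb.top = nav.top]
3. nav.w = 124  [nav.w = card.w]
4. nav.h = 93  [card.top = nav.bottom + 5]

nav = (x=182, y=4, w=124, h=93)
violated soft preferences: 19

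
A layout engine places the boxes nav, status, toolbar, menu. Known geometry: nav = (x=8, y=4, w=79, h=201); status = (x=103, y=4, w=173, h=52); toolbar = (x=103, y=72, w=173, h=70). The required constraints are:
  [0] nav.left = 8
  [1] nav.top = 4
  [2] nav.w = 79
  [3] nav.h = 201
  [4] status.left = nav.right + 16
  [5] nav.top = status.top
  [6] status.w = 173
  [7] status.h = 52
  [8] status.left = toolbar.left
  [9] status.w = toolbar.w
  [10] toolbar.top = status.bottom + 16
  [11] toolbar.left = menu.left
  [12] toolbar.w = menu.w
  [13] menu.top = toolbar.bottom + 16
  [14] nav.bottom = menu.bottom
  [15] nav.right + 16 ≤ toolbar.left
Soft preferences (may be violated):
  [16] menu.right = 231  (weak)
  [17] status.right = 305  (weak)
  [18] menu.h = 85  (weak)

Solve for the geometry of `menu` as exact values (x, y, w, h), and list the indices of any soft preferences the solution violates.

menu = (x=103, y=158, w=173, h=47)
violated soft preferences: 16, 17, 18

1. menu.x = 103  [toolbar.left = menu.left]
2. menu.w = 173  [toolbar.w = menu.w]
3. menu.y = 158  [menu.top = toolbar.bottom + 16]
4. menu.h = 47  [nav.bottom = menu.bottom]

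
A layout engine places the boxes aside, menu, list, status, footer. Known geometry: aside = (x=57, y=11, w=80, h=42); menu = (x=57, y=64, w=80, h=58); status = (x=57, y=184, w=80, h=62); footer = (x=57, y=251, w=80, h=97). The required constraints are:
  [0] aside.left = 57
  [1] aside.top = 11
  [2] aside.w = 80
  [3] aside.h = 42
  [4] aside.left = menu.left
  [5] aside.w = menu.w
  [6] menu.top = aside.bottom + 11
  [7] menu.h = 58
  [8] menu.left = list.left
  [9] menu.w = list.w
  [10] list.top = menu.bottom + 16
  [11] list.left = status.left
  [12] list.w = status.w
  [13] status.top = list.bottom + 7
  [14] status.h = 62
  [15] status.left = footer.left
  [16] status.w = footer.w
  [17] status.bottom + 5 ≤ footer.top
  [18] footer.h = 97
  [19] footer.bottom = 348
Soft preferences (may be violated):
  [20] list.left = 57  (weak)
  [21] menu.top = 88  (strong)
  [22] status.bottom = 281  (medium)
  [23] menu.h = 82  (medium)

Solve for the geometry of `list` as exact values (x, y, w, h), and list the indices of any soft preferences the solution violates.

1. list.x = 57  [menu.left = list.left]
2. list.w = 80  [menu.w = list.w]
3. list.y = 138  [list.top = menu.bottom + 16]
4. list.h = 39  [status.top = list.bottom + 7]

list = (x=57, y=138, w=80, h=39)
violated soft preferences: 21, 22, 23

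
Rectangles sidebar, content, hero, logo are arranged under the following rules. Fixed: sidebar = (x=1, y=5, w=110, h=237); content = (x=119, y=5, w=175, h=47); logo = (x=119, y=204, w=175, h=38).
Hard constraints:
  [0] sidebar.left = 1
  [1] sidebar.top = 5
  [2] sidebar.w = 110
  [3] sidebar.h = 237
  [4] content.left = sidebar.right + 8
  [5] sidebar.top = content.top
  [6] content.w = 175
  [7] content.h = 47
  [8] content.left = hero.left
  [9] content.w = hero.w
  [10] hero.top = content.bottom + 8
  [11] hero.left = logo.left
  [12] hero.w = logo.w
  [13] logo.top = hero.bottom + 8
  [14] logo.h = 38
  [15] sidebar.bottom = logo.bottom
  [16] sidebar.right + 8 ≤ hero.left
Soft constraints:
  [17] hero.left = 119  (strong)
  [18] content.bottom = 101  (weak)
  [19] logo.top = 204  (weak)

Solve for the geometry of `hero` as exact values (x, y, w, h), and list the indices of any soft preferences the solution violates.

1. hero.x = 119  [content.left = hero.left]
2. hero.w = 175  [content.w = hero.w]
3. hero.y = 60  [hero.top = content.bottom + 8]
4. hero.h = 136  [logo.top = hero.bottom + 8]

hero = (x=119, y=60, w=175, h=136)
violated soft preferences: 18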